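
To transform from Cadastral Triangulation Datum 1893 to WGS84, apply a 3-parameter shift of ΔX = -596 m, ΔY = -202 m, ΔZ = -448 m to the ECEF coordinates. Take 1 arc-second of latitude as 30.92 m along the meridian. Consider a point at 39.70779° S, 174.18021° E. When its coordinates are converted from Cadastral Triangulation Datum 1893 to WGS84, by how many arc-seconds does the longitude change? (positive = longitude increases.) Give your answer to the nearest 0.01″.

sin φ = -0.638872, cos φ = 0.769313, sin λ = 0.101400, cos λ = -0.994846.
East component: ΔE = −sin λ·ΔX + cos λ·ΔY = −(0.101400)(-596) + (-0.994846)(-202) = 261.39 m.
1° of latitude spans 3600 × 30.92 = 111312 m; at latitude φ, 1° of longitude spans that × cos φ = 85633.7 m, so Δλ = 261.39 / 85633.7 × 3600 = 10.989″.

Δλ = 10.99″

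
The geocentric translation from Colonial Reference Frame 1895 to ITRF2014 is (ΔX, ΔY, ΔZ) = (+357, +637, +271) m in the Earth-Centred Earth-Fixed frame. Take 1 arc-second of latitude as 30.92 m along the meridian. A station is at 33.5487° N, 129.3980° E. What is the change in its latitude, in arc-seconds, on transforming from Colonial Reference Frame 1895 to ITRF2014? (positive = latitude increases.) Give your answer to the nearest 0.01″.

sin φ = 0.552646, cos φ = 0.833416, sin λ = 0.772756, cos λ = -0.634704.
North component: ΔN = −sin φ cos λ·ΔX − sin φ sin λ·ΔY + cos φ·ΔZ = −(0.552646)(-0.634704)(357) − (0.552646)(0.772756)(637) + (0.833416)(271) = 79.04 m.
1° of latitude spans 3600 × 30.92 = 111312 m, so Δφ = 79.04 / 111312 × 3600 = 2.556″.

Δφ = 2.56″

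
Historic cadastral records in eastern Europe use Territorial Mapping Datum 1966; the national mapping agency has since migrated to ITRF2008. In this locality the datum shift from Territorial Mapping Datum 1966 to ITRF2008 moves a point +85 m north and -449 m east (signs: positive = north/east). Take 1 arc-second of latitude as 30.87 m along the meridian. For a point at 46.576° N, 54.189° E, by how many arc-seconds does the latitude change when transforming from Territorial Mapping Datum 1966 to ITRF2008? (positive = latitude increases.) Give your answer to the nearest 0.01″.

Δφ = 2.75″

1″ of latitude = 30.87 m, so Δφ = 85.0 / 30.87 = 2.753″.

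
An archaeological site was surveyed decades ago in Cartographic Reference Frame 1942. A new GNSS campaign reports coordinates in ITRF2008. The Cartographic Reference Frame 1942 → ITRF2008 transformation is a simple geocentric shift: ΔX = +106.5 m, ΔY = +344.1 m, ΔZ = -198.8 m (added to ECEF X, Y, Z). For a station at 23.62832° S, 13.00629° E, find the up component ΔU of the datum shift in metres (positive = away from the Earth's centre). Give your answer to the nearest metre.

ΔU = 246 m

The local up (radial) axis is (cos φ cos λ, cos φ sin λ, sin φ), giving ΔU = 95.068 + 70.950 + 79.679 = 245.70 m.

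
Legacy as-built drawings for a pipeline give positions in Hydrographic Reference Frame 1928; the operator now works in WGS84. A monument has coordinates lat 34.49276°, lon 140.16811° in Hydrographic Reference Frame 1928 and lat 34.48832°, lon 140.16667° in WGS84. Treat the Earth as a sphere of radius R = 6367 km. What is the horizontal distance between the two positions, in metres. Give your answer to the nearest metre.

Δφ = 34.48832° − 34.49276° = -0.00444°; Δλ = 140.16667° − 140.16811° = -0.00144°.
1° along a meridian = πR/180 = 111125 m.
ΔN = Δφ × 111125 = -493.4 m; ΔE = Δλ × 111125 × cos(34.49276°) = -0.00144 × 111125 × 0.824198 = -131.9 m.
Distance = √(ΔE² + ΔN²) = √((-131.9)² + (-493.4)²) = 510.7 m.

511 m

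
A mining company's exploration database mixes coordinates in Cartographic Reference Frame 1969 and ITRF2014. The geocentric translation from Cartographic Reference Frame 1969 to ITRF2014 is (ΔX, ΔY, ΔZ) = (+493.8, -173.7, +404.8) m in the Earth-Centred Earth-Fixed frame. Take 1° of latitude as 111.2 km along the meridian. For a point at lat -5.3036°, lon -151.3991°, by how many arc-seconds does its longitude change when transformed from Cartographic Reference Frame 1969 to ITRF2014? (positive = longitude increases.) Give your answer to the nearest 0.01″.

sin φ = -0.092433, cos φ = 0.995719, sin λ = -0.478706, cos λ = -0.877975.
East component: ΔE = −sin λ·ΔX + cos λ·ΔY = −(-0.478706)(493.8) + (-0.877975)(-173.7) = 388.89 m.
1° of latitude spans 111200 m; at latitude φ, 1° of longitude spans that × cos φ = 110723.9 m, so Δλ = 388.89 / 110723.9 × 3600 = 12.644″.

Δλ = 12.64″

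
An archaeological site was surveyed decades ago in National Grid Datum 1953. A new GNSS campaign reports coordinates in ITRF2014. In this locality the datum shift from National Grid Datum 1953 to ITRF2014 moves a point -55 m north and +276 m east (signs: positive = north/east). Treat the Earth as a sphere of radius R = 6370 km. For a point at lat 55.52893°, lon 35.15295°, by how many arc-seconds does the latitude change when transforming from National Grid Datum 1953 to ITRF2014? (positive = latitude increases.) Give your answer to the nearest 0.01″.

On a sphere of radius R, 1 rad of latitude = R, so Δφ = ΔN / R = -55.0 / 6370000 = -8.6342e-06 rad = -1.781″.

Δφ = -1.78″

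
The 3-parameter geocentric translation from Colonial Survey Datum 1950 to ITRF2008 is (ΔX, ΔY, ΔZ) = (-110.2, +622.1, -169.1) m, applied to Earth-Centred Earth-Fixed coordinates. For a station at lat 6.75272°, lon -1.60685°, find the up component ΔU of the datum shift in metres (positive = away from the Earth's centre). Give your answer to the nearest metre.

The local up (radial) axis is (cos φ cos λ, cos φ sin λ, sin φ), giving ΔU = -109.392 − 17.323 − 19.884 = -146.60 m.

ΔU = -147 m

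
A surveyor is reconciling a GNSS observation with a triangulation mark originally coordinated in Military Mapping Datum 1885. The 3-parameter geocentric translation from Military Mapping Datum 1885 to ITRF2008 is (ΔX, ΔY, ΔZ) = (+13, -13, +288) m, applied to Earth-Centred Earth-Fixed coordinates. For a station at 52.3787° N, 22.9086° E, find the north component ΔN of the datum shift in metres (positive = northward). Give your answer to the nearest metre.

The local north axis is (−sin φ cos λ, −sin φ sin λ, cos φ), giving ΔN = -9.485 + 4.008 + 175.807 = 170.33 m.

ΔN = 170 m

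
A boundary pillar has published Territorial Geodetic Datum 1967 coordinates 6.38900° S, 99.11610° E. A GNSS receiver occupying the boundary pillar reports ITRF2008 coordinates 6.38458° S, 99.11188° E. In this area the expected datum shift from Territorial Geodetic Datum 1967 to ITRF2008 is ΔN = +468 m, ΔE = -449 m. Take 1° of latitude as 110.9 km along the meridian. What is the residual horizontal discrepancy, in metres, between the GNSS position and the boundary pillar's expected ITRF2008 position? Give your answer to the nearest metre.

Observed coordinate differences: Δφ = +0.00442°, Δλ = -0.00422°.
Converting to metres (1° lat = 110900 m, cos φ = 0.993789): observed ΔN = 490.2 m, observed ΔE = -465.1 m.
Subtracting the expected shift leaves a residual of 490.2 − (468) = 22.2 m north and -465.1 − (-449) = -16.1 m east.
Residual distance = √(22.2² + (-16.1)²) = 27.4 m.

27 m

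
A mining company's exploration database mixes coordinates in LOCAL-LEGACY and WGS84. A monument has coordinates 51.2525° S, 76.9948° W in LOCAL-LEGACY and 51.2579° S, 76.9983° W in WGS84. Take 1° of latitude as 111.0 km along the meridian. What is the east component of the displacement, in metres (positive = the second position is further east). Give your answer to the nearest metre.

ΔE = -243 m

Δφ = -51.2579° − -51.2525° = -0.0054°; Δλ = -76.9983° − -76.9948° = -0.0035°.
ΔN = Δφ × 111000 = -599.4 m; ΔE = Δλ × 111000 × cos(-51.2525°) = -0.0035 × 111000 × 0.625889 = -243.2 m.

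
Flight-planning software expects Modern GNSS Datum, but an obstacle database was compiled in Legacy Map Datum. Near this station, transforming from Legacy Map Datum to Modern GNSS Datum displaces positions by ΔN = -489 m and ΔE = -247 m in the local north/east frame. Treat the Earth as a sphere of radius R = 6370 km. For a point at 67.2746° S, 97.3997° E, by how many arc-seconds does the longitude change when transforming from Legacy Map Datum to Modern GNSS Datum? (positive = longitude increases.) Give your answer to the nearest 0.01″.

Δλ = -20.70″

At latitude -67.2746°, cos φ = 0.386315.
One radian of longitude at latitude φ spans R cos φ, so Δλ = ΔE / (R cos φ) = -247.0 / (6370000 × 0.386315) = -1.0037e-04 rad = -20.703″.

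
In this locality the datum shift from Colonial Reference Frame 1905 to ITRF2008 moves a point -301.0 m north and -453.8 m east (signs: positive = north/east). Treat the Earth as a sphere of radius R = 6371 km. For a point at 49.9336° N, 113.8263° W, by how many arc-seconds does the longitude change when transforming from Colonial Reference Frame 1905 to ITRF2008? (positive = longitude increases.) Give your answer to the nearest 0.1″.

At latitude 49.9336°, cos φ = 0.643675.
One radian of longitude at latitude φ spans R cos φ, so Δλ = ΔE / (R cos φ) = -453.8 / (6371000 × 0.643675) = -1.1066e-04 rad = -22.825″.

Δλ = -22.8″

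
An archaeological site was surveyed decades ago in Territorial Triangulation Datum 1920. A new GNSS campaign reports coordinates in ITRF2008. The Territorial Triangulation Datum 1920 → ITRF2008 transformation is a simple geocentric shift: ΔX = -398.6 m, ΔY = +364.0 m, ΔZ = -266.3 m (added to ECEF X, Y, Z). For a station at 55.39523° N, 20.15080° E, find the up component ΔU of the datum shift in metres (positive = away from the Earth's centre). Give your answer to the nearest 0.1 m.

ΔU = -360.5 m

The local up (radial) axis is (cos φ cos λ, cos φ sin λ, sin φ), giving ΔU = -212.514 + 71.213 − 219.189 = -360.49 m.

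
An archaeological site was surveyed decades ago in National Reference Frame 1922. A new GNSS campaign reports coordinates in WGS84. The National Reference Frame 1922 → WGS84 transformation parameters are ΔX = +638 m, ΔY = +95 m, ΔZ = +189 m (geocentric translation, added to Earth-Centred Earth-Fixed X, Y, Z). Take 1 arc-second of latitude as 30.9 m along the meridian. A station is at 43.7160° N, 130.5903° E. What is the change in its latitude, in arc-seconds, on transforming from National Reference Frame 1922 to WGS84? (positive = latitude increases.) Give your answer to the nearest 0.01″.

Δφ = 12.09″

sin φ = 0.691084, cos φ = 0.722774, sin λ = 0.759381, cos λ = -0.650646.
North component: ΔN = −sin φ cos λ·ΔX − sin φ sin λ·ΔY + cos φ·ΔZ = −(0.691084)(-0.650646)(638) − (0.691084)(0.759381)(95) + (0.722774)(189) = 373.63 m.
1° of latitude spans 3600 × 30.90 = 111240 m, so Δφ = 373.63 / 111240 × 3600 = 12.091″.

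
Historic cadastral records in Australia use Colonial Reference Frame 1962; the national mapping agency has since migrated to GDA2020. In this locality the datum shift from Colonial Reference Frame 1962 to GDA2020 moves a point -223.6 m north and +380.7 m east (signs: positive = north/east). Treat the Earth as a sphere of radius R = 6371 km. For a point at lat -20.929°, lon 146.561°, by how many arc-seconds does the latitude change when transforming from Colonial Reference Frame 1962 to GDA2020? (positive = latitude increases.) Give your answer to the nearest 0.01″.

On a sphere of radius R, 1 rad of latitude = R, so Δφ = ΔN / R = -223.6 / 6371000 = -3.5097e-05 rad = -7.239″.

Δφ = -7.24″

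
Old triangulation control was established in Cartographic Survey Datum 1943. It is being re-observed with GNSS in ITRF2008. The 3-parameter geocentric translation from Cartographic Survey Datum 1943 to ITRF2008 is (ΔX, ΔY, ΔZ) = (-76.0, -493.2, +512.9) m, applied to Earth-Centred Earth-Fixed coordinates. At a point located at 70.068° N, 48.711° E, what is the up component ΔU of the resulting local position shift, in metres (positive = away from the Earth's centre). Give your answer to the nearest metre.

ΔU = 339 m

At φ = 70.068°, λ = 48.711°: sin φ = 0.940098, cos φ = 0.340905, sin λ = 0.751391, cos λ = 0.659857.
ΔU = cos φ cos λ·ΔX + cos φ sin λ·ΔY + sin φ·ΔZ = (0.340905)(0.659857)(-76.0) + (0.340905)(0.751391)(-493.2) + (0.940098)(512.9) = 338.75 m.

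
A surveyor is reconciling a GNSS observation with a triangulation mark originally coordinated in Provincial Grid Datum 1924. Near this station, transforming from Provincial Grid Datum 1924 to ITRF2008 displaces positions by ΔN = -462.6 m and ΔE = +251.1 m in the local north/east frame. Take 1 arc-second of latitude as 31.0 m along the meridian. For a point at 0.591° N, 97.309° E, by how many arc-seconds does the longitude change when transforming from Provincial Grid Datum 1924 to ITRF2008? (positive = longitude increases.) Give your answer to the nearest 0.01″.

At latitude 0.591°, cos φ = 0.999947.
1″ of longitude at this latitude = 31.00 × cos φ = 30.9984 m, so Δλ = 251.1 / 30.9984 = 8.100″.

Δλ = 8.10″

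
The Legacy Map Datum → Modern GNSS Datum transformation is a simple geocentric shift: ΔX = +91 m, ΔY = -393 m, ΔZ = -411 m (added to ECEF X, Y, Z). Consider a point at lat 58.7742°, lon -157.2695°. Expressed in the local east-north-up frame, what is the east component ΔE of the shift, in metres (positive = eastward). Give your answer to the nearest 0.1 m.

ΔE = 397.6 m

The local east axis at (φ, λ) is (−sin λ, cos λ, 0), so ΔE = −sin(-157.2695°)·91 + cos(-157.2695°)·(-393) = 397.64 m.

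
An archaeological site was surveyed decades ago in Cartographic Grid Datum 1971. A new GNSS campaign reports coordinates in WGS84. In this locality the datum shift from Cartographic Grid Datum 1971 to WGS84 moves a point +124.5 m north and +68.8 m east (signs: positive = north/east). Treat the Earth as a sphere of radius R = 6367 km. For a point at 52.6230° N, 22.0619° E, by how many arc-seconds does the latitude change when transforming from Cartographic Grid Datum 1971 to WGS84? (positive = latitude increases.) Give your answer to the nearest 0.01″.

Δφ = 4.03″

On a sphere of radius R, 1 rad of latitude = R, so Δφ = ΔN / R = 124.5 / 6367000 = 1.9554e-05 rad = 4.033″.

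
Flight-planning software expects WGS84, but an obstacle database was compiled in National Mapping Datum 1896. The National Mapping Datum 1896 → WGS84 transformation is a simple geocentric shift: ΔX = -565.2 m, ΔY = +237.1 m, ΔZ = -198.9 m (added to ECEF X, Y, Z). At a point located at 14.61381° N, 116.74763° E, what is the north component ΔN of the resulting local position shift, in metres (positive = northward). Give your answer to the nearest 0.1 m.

The local north axis is (−sin φ cos λ, −sin φ sin λ, cos φ), giving ΔN = -64.179 − 53.420 − 192.465 = -310.06 m.

ΔN = -310.1 m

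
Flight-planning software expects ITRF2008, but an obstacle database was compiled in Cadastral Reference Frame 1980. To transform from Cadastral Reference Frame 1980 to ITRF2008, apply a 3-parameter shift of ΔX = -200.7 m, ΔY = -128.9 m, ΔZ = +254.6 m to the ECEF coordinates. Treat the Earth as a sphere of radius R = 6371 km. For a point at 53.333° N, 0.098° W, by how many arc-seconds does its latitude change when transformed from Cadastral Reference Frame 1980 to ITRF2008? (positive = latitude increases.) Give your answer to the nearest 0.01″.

sin φ = 0.802120, cos φ = 0.597163, sin λ = -0.001710, cos λ = 0.999999.
North component: ΔN = −sin φ cos λ·ΔX − sin φ sin λ·ΔY + cos φ·ΔZ = −(0.802120)(0.999999)(-200.7) − (0.802120)(-0.001710)(-128.9) + (0.597163)(254.6) = 312.85 m.
1° of latitude spans πR/180 = 111195 m, so Δφ = 312.85 / 111195 × 3600 = 10.129″.

Δφ = 10.13″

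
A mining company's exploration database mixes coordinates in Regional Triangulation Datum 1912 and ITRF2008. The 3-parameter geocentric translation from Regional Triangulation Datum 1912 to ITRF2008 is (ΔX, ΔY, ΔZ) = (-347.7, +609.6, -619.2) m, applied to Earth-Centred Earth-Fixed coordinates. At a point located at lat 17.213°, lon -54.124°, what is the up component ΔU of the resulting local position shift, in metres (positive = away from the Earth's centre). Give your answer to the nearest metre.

ΔU = -850 m

At φ = 17.213°, λ = -54.124°: sin φ = 0.295925, cos φ = 0.955211, sin λ = -0.810287, cos λ = 0.586033.
ΔU = cos φ cos λ·ΔX + cos φ sin λ·ΔY + sin φ·ΔZ = (0.955211)(0.586033)(-347.7) + (0.955211)(-0.810287)(609.6) + (0.295925)(-619.2) = -849.70 m.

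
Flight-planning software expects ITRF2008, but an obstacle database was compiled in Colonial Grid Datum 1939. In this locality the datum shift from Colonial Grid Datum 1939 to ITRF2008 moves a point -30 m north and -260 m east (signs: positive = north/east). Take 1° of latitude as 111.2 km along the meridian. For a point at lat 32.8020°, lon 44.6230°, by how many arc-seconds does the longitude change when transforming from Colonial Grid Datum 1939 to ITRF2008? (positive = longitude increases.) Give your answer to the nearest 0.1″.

Δλ = -10.0″

At latitude 32.8020°, cos φ = 0.840548.
1° of longitude at this latitude = 111.2 × cos φ = 93.47 km, so Δλ = -260.0 / 93468.9 = -0.0027817° = -10.014″.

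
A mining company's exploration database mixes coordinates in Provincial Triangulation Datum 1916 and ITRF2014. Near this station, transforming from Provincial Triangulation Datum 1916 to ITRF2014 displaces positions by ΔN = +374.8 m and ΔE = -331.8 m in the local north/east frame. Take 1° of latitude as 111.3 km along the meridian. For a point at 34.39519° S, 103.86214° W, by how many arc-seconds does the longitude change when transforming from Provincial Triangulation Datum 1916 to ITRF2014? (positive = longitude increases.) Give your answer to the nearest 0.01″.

At latitude -34.39519°, cos φ = 0.825161.
1° of longitude at this latitude = 111.3 × cos φ = 91.84 km, so Δλ = -331.8 / 91840.4 = -0.0036128° = -13.006″.

Δλ = -13.01″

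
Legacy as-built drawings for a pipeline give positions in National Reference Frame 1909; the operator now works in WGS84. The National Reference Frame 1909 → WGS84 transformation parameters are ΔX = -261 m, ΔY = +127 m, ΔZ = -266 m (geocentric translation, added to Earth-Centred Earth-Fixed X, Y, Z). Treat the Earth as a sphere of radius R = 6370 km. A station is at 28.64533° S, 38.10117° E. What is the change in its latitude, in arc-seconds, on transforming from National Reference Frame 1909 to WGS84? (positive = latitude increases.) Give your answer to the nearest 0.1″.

Δφ = -9.5″

sin φ = -0.479386, cos φ = 0.877604, sin λ = 0.617052, cos λ = 0.786922.
North component: ΔN = −sin φ cos λ·ΔX − sin φ sin λ·ΔY + cos φ·ΔZ = −(-0.479386)(0.786922)(-261) − (-0.479386)(0.617052)(127) + (0.877604)(-266) = -294.33 m.
1° of latitude spans πR/180 = 111177 m, so Δφ = -294.33 / 111177 × 3600 = -9.531″.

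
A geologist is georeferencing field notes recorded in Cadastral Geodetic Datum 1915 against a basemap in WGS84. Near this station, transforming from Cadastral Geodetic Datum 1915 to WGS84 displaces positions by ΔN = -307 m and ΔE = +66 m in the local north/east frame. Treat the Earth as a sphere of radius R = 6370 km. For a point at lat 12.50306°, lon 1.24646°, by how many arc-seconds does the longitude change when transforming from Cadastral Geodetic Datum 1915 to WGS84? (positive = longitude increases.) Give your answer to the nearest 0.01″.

At latitude 12.50306°, cos φ = 0.976284.
One radian of longitude at latitude φ spans R cos φ, so Δλ = ΔE / (R cos φ) = 66.0 / (6370000 × 0.976284) = 1.0613e-05 rad = 2.189″.

Δλ = 2.19″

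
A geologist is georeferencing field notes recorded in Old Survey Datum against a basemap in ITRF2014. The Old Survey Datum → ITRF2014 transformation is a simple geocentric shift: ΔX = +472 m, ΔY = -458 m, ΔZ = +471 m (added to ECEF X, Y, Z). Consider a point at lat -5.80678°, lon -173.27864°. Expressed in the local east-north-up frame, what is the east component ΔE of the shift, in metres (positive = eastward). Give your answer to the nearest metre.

ΔE = 510 m

The local east axis at (φ, λ) is (−sin λ, cos λ, 0), so ΔE = −sin(-173.27864°)·472 + cos(-173.27864°)·(-458) = 510.10 m.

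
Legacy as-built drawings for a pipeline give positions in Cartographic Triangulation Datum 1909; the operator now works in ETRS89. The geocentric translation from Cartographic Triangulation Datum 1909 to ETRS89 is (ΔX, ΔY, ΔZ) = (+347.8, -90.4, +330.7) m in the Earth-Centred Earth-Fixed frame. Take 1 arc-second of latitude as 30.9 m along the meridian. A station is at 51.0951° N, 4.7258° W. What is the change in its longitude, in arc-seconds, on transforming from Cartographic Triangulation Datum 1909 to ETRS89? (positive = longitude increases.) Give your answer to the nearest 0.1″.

sin φ = 0.778189, cos φ = 0.628030, sin λ = -0.082387, cos λ = 0.996600.
East component: ΔE = −sin λ·ΔX + cos λ·ΔY = −(-0.082387)(347.8) + (0.996600)(-90.4) = -61.44 m.
1° of latitude spans 3600 × 30.90 = 111240 m; at latitude φ, 1° of longitude spans that × cos φ = 69862.0 m, so Δλ = -61.44 / 69862.0 × 3600 = -3.166″.

Δλ = -3.2″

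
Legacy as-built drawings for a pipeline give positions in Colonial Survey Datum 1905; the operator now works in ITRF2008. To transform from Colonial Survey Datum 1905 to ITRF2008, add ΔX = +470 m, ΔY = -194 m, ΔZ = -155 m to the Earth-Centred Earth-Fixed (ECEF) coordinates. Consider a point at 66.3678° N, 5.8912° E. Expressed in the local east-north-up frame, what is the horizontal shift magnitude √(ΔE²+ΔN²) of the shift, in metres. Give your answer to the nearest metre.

At φ = 66.3678°, λ = 5.8912°: sin φ = 0.916138, cos φ = 0.400864, sin λ = 0.102640, cos λ = 0.994719.
ΔE = −sin λ·ΔX + cos λ·ΔY = −(0.102640)·(470) + (0.994719)·(-194) = -241.22 m.
ΔN = −sin φ cos λ·ΔX − sin φ sin λ·ΔY + cos φ·ΔZ = −(0.916138)(0.994719)(470) − (0.916138)(0.102640)(-194) + (0.400864)(-155) = -472.20 m.
Horizontal magnitude = √(ΔE² + ΔN²) = √((-241.22)² + (-472.20)²) = 530.25 m.

530 m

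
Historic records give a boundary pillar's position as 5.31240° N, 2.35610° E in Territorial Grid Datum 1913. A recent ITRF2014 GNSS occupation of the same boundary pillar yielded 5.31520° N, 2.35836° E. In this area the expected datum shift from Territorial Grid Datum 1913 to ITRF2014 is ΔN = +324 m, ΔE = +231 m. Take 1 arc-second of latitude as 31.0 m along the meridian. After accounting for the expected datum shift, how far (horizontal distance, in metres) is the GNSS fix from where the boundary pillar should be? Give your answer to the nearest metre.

23 m

Observed coordinate differences: Δφ = +0.00280°, Δλ = +0.00226°.
Converting to metres (1° lat = 111600 m, cos φ = 0.995705): observed ΔN = 312.5 m, observed ΔE = 251.1 m.
Subtracting the expected shift leaves a residual of 312.5 − (324) = -11.5 m north and 251.1 − (231) = 20.1 m east.
Residual distance = √((-11.5)² + 20.1²) = 23.2 m.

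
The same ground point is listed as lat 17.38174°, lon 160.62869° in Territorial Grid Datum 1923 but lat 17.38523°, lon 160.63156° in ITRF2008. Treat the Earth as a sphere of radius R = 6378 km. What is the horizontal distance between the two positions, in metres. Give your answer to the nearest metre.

Δφ = 17.38523° − 17.38174° = +0.00349°; Δλ = 160.63156° − 160.62869° = +0.00287°.
1° along a meridian = πR/180 = 111317 m.
ΔN = Δφ × 111317 = 388.5 m; ΔE = Δλ × 111317 × cos(17.38174°) = +0.00287 × 111317 × 0.954336 = 304.9 m.
Distance = √(ΔE² + ΔN²) = √(304.9² + 388.5²) = 493.9 m.

494 m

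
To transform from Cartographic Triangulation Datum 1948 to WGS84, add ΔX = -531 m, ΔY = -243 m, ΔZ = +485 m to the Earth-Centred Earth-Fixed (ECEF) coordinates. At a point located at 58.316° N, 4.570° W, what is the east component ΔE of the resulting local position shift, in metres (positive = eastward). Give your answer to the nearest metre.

ΔE = -285 m

The local east axis at (φ, λ) is (−sin λ, cos λ, 0), so ΔE = −sin(-4.570°)·(-531) + cos(-4.570°)·(-243) = -284.54 m.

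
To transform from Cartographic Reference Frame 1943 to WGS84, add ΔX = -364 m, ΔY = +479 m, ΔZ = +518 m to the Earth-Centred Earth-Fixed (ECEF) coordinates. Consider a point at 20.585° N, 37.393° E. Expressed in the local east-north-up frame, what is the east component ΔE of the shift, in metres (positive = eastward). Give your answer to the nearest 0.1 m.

ΔE = 601.6 m

At φ = 20.585°, λ = 37.393°: sin φ = 0.351597, cos φ = 0.936152, sin λ = 0.607279, cos λ = 0.794489.
ΔE = −sin λ·ΔX + cos λ·ΔY = −(0.607279)·(-364) + (0.794489)·(479) = 601.61 m.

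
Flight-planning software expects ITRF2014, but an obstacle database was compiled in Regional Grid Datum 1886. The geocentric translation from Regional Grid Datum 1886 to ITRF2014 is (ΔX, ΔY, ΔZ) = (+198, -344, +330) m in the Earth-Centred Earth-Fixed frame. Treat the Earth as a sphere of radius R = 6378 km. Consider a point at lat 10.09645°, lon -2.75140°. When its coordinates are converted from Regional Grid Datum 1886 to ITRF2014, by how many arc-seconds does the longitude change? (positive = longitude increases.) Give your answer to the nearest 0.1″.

sin φ = 0.175306, cos φ = 0.984514, sin λ = -0.048003, cos λ = 0.998847.
East component: ΔE = −sin λ·ΔX + cos λ·ΔY = −(-0.048003)(198) + (0.998847)(-344) = -334.10 m.
1° of latitude spans πR/180 = 111317 m; at latitude φ, 1° of longitude spans that × cos φ = 109593.2 m, so Δλ = -334.10 / 109593.2 × 3600 = -10.975″.

Δλ = -11.0″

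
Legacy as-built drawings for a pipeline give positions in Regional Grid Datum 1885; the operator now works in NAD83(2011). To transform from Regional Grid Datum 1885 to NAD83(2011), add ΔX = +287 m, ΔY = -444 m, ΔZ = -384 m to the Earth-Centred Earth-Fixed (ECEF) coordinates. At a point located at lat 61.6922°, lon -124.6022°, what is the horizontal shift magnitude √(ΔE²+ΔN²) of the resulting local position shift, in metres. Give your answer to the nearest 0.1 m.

606.9 m

At φ = 61.6922°, λ = -124.6022°: sin φ = 0.880413, cos φ = 0.474208, sin λ = -0.823115, cos λ = -0.567875.
ΔE = −sin λ·ΔX + cos λ·ΔY = −(-0.823115)·(287) + (-0.567875)·(-444) = 488.37 m.
ΔN = −sin φ cos λ·ΔX − sin φ sin λ·ΔY + cos φ·ΔZ = −(0.880413)(-0.567875)(287) − (0.880413)(-0.823115)(-444) + (0.474208)(-384) = -360.36 m.
Horizontal magnitude = √(ΔE² + ΔN²) = √(488.37² + (-360.36)²) = 606.93 m.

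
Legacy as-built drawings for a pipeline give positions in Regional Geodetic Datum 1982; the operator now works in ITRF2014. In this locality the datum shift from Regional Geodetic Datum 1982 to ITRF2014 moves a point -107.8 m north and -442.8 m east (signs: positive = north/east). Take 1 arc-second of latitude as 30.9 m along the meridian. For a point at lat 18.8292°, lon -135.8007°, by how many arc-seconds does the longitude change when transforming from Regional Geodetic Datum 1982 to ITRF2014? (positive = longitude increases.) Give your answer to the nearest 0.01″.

At latitude 18.8292°, cos φ = 0.946485.
1″ of longitude at this latitude = 30.90 × cos φ = 29.2464 m, so Δλ = -442.8 / 29.2464 = -15.140″.

Δλ = -15.14″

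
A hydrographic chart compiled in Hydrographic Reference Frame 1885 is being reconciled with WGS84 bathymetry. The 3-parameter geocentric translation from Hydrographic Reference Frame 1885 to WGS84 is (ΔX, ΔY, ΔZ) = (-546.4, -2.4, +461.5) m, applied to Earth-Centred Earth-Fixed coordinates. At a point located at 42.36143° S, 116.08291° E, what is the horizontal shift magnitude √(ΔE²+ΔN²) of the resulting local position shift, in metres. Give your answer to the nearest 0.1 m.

The local east axis at (φ, λ) is (−sin λ, cos λ, 0), so ΔE = −sin(116.08291°)·(-546.4) + cos(116.08291°)·(-2.4) = 491.81 m.
The local north axis is (−sin φ cos λ, −sin φ sin λ, cos φ), giving ΔN = 161.873 − 1.452 + 341.007 = 501.43 m.
Horizontal magnitude = √(ΔE² + ΔN²) = √(491.81² + 501.43²) = 702.36 m.

702.4 m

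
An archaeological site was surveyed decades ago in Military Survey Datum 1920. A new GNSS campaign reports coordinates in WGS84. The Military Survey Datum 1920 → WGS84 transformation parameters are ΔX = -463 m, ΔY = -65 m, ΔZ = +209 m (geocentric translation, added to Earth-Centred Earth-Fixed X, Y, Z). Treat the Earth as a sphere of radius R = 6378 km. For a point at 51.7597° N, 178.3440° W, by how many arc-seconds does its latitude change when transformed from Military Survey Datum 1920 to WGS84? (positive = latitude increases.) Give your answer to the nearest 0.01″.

sin φ = 0.785422, cos φ = 0.618961, sin λ = -0.028899, cos λ = -0.999582.
North component: ΔN = −sin φ cos λ·ΔX − sin φ sin λ·ΔY + cos φ·ΔZ = −(0.785422)(-0.999582)(-463) − (0.785422)(-0.028899)(-65) + (0.618961)(209) = -235.61 m.
1° of latitude spans πR/180 = 111317 m, so Δφ = -235.61 / 111317 × 3600 = -7.620″.

Δφ = -7.62″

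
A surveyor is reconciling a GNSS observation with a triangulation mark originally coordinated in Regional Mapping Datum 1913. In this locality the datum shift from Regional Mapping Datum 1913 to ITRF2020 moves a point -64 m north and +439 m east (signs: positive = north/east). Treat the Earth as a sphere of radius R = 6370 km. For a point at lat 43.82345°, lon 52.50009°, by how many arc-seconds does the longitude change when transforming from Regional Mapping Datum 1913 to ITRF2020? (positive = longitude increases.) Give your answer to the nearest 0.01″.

Δλ = 19.70″

At latitude 43.82345°, cos φ = 0.721477.
One radian of longitude at latitude φ spans R cos φ, so Δλ = ΔE / (R cos φ) = 439.0 / (6370000 × 0.721477) = 9.5522e-05 rad = 19.703″.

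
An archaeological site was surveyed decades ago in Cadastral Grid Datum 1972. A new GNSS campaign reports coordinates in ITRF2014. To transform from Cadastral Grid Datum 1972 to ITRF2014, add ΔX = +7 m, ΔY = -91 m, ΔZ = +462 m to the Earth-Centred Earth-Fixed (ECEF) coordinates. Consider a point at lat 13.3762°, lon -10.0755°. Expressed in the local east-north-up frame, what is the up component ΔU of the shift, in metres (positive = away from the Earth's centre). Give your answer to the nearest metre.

At φ = 13.3762°, λ = -10.0755°: sin φ = 0.231344, cos φ = 0.972872, sin λ = -0.174946, cos λ = 0.984578.
ΔU = cos φ cos λ·ΔX + cos φ sin λ·ΔY + sin φ·ΔZ = (0.972872)(0.984578)(7) + (0.972872)(-0.174946)(-91) + (0.231344)(462) = 129.07 m.

ΔU = 129 m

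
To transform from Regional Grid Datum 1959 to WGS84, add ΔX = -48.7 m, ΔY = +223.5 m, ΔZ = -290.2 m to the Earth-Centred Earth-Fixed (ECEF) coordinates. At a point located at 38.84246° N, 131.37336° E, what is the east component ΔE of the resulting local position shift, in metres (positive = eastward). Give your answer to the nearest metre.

ΔE = -111 m

The local east axis at (φ, λ) is (−sin λ, cos λ, 0), so ΔE = −sin(131.37336°)·(-48.7) + cos(131.37336°)·223.5 = -111.18 m.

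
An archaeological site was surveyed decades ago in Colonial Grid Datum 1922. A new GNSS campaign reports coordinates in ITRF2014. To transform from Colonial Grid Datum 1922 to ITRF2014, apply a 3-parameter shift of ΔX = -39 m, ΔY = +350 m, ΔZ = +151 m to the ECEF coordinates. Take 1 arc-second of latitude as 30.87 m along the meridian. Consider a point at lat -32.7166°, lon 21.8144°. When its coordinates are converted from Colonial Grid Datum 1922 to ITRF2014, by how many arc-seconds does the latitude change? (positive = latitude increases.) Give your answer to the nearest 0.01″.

sin φ = -0.540484, cos φ = 0.841354, sin λ = 0.371601, cos λ = 0.928392.
North component: ΔN = −sin φ cos λ·ΔX − sin φ sin λ·ΔY + cos φ·ΔZ = −(-0.540484)(0.928392)(-39) − (-0.540484)(0.371601)(350) + (0.841354)(151) = 177.77 m.
1° of latitude spans 3600 × 30.87 = 111132 m, so Δφ = 177.77 / 111132 × 3600 = 5.759″.

Δφ = 5.76″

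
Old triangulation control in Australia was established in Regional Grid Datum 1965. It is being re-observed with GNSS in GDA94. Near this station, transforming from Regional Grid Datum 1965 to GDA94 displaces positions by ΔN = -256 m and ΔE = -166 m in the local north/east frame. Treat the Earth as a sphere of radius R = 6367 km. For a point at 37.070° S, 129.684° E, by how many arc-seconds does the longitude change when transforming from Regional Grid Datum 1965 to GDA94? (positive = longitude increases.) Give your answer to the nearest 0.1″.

At latitude -37.070°, cos φ = 0.797900.
One radian of longitude at latitude φ spans R cos φ, so Δλ = ΔE / (R cos φ) = -166.0 / (6367000 × 0.797900) = -3.2676e-05 rad = -6.740″.

Δλ = -6.7″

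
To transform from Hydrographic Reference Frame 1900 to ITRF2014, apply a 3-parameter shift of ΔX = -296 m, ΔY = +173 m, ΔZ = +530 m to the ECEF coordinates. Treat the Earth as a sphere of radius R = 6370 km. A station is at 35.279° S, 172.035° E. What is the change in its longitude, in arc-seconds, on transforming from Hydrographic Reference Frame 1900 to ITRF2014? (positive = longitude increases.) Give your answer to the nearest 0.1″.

Δλ = -5.2″

sin φ = -0.577558, cos φ = 0.816349, sin λ = 0.138568, cos λ = -0.990353.
East component: ΔE = −sin λ·ΔX + cos λ·ΔY = −(0.138568)(-296) + (-0.990353)(173) = -130.31 m.
1° of latitude spans πR/180 = 111177 m; at latitude φ, 1° of longitude spans that × cos φ = 90759.7 m, so Δλ = -130.31 / 90759.7 × 3600 = -5.169″.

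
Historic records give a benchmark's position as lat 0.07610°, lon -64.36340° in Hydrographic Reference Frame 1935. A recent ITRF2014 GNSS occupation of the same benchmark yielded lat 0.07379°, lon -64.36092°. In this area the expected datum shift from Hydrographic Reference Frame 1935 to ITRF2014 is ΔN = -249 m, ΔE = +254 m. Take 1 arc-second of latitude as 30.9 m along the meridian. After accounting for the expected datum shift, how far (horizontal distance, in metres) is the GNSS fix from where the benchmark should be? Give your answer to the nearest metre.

23 m

Observed coordinate differences: Δφ = -0.00231°, Δλ = +0.00248°.
Converting to metres (1° lat = 111240 m, cos φ = 0.999999): observed ΔN = -257.0 m, observed ΔE = 275.9 m.
Subtracting the expected shift leaves a residual of -257.0 − (-249) = -8.0 m north and 275.9 − (254) = 21.9 m east.
Residual distance = √((-8.0)² + 21.9²) = 23.3 m.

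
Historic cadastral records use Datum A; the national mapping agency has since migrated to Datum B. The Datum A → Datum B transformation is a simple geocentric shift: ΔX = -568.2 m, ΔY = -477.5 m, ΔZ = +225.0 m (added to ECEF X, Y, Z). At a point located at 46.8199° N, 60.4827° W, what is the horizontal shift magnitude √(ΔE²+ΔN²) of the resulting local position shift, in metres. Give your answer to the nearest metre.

At φ = 46.8199°, λ = -60.4827°: sin φ = 0.729206, cos φ = 0.684294, sin λ = -0.870207, cos λ = 0.492686.
ΔE = −sin λ·ΔX + cos λ·ΔY = −(-0.870207)·(-568.2) + (0.492686)·(-477.5) = -729.71 m.
ΔN = −sin φ cos λ·ΔX − sin φ sin λ·ΔY + cos φ·ΔZ = −(0.729206)(0.492686)(-568.2) − (0.729206)(-0.870207)(-477.5) + (0.684294)(225.0) = 55.10 m.
Horizontal magnitude = √(ΔE² + ΔN²) = √((-729.71)² + 55.10²) = 731.79 m.

732 m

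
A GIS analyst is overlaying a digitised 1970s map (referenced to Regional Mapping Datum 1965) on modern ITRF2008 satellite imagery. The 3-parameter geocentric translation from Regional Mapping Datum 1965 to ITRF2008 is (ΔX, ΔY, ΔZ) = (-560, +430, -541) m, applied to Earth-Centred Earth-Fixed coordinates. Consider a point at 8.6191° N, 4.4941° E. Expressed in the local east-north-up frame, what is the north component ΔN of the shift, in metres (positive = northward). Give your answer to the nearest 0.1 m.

At φ = 8.6191°, λ = 4.4941°: sin φ = 0.149865, cos φ = 0.988706, sin λ = 0.078356, cos λ = 0.996925.
ΔN = −sin φ cos λ·ΔX − sin φ sin λ·ΔY + cos φ·ΔZ = −(0.149865)(0.996925)(-560) − (0.149865)(0.078356)(430) + (0.988706)(-541) = -456.27 m.

ΔN = -456.3 m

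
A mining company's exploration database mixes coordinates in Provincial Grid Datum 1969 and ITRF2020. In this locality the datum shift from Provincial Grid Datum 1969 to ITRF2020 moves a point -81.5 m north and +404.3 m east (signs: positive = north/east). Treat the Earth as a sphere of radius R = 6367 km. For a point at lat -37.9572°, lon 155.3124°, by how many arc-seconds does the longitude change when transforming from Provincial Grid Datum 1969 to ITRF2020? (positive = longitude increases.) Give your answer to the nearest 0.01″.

Δλ = 16.61″

At latitude -37.9572°, cos φ = 0.788470.
One radian of longitude at latitude φ spans R cos φ, so Δλ = ΔE / (R cos φ) = 404.3 / (6367000 × 0.788470) = 8.0535e-05 rad = 16.611″.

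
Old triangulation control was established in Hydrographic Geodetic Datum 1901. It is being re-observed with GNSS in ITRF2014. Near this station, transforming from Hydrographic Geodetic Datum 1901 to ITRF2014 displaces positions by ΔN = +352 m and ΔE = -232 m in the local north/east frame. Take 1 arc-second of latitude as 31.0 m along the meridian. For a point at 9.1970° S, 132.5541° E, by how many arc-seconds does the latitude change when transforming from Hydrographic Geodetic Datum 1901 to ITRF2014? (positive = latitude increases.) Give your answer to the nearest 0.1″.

1″ of latitude = 31.00 m, so Δφ = 352.0 / 31.00 = 11.355″.

Δφ = 11.4″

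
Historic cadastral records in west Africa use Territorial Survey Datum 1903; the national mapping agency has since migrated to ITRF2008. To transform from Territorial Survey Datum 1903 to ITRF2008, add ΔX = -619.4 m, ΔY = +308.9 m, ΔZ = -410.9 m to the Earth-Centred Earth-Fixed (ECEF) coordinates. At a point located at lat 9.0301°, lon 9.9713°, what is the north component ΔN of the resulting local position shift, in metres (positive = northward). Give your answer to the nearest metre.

At φ = 9.0301°, λ = 9.9713°: sin φ = 0.156953, cos φ = 0.987606, sin λ = 0.173155, cos λ = 0.984895.
ΔN = −sin φ cos λ·ΔX − sin φ sin λ·ΔY + cos φ·ΔZ = −(0.156953)(0.984895)(-619.4) − (0.156953)(0.173155)(308.9) + (0.987606)(-410.9) = -318.45 m.

ΔN = -318 m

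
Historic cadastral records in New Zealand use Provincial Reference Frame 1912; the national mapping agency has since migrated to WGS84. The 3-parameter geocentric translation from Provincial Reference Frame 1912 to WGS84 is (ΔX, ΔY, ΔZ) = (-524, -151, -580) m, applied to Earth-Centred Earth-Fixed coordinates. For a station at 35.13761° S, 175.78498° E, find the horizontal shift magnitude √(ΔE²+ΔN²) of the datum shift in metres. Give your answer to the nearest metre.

At φ = -35.13761°, λ = 175.78498°: sin φ = -0.575542, cos φ = 0.817772, sin λ = 0.073500, cos λ = -0.997295.
ΔE = −sin λ·ΔX + cos λ·ΔY = −(0.073500)·(-524) + (-0.997295)·(-151) = 189.11 m.
ΔN = −sin φ cos λ·ΔX − sin φ sin λ·ΔY + cos φ·ΔZ = −(-0.575542)(-0.997295)(-524) − (-0.575542)(0.073500)(-151) + (0.817772)(-580) = -179.93 m.
Horizontal magnitude = √(ΔE² + ΔN²) = √(189.11² + (-179.93)²) = 261.03 m.

261 m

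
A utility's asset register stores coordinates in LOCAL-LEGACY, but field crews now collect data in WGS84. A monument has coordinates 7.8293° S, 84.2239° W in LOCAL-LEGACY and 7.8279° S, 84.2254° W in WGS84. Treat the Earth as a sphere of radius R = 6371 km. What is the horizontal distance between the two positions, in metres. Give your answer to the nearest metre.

227 m

Δφ = -7.8279° − -7.8293° = +0.0014°; Δλ = -84.2254° − -84.2239° = -0.0015°.
1° along a meridian = πR/180 = 111195 m.
ΔN = Δφ × 111195 = 155.7 m; ΔE = Δλ × 111195 × cos(-7.8293°) = -0.0015 × 111195 × 0.990678 = -165.2 m.
Distance = √(ΔE² + ΔN²) = √((-165.2)² + 155.7²) = 227.0 m.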